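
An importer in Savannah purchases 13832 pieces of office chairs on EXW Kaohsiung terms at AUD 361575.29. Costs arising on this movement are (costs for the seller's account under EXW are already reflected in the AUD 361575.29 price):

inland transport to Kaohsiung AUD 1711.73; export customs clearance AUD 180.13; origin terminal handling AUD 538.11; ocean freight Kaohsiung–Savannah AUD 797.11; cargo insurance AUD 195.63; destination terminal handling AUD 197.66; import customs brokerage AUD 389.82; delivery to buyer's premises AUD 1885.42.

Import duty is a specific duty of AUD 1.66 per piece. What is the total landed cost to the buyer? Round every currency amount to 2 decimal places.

EXW: the seller makes goods available at their premises; the buyer bears all onward costs.
CIF value = EXW price + inland to port + export clearance + origin terminal + freight + insurance = 361575.29 + 1711.73 + 180.13 + 538.11 + 797.11 + 195.63 = 364998.00
Import duty = 13832 × 1.66 = 22961.12
Buyer bears: inland to port 1711.73 + export clearance 180.13 + origin terminal 538.11 + freight 797.11 + insurance 195.63 + destination terminal 197.66 + brokerage 389.82 + delivery 1885.42 + duty 22961.12 = 28856.73
Landed cost = invoice 361575.29 + 28856.73 = 390432.02

Total landed cost: AUD 390432.02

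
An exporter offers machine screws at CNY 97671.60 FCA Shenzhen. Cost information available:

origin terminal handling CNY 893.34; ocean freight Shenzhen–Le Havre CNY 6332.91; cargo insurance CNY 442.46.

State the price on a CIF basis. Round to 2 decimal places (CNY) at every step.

CIF price: CNY 105340.31

From FCA to CIF, the seller additionally bears: origin terminal, freight, insurance.
CIF price = 97671.60 + 893.34 + 6332.91 + 442.46 = 105340.31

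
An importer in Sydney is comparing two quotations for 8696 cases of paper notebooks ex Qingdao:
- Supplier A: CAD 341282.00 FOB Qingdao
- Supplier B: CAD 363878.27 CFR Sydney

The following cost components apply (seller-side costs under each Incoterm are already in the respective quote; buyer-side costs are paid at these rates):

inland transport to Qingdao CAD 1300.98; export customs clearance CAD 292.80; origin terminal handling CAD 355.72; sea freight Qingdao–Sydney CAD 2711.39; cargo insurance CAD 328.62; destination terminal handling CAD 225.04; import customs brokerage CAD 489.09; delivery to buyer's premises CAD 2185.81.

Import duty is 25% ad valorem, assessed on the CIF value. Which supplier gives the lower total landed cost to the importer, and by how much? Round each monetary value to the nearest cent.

Supplier A (FOB):
CIF value = FOB price + freight + insurance = 341282.00 + 2711.39 + 328.62 = 344322.01
Import duty = 344322.01 × 25% = 86080.50
Buyer bears (A): 2711.39 + 328.62 + 225.04 + 489.09 + 2185.81 = 5939.95
Landed cost (A) = invoice 341282.00 + 5939.95 + duty 86080.50 = 433302.45
Supplier B (CFR):
CIF value = CFR price + insurance = 363878.27 + 328.62 = 364206.89
Import duty = 364206.89 × 25% = 91051.72
Buyer bears (B): 328.62 + 225.04 + 489.09 + 2185.81 = 3228.56
Landed cost (B) = invoice 363878.27 + 3228.56 + duty 91051.72 = 458158.55
Difference = |433302.45 − 458158.55| = 24856.10

Supplier A is cheaper by CAD 24856.10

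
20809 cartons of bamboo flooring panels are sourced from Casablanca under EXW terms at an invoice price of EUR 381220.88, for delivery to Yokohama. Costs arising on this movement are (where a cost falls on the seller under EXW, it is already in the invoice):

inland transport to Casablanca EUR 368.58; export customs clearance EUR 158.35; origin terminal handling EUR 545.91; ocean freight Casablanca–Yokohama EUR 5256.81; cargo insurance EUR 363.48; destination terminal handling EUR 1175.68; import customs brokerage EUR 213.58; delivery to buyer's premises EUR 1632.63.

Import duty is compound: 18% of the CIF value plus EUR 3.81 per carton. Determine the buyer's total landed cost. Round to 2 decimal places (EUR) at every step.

EXW: the seller makes goods available at their premises; the buyer bears all onward costs.
CIF value = EXW price + inland to port + export clearance + origin terminal + freight + insurance = 381220.88 + 368.58 + 158.35 + 545.91 + 5256.81 + 363.48 = 387914.01
Ad valorem component: 387914.01 × 18% = 69824.52
Specific component: 20809 × 3.81 = 79282.29
Import duty = 69824.52 + 79282.29 = 149106.81
Buyer bears: inland to port 368.58 + export clearance 158.35 + origin terminal 545.91 + freight 5256.81 + insurance 363.48 + destination terminal 1175.68 + brokerage 213.58 + delivery 1632.63 + duty 149106.81 = 158821.83
Landed cost = invoice 381220.88 + 158821.83 = 540042.71

Total landed cost: EUR 540042.71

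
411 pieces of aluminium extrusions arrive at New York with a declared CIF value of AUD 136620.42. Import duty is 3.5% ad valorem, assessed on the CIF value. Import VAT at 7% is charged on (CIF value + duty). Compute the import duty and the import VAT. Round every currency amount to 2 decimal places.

Import duty: AUD 4781.71; import VAT: AUD 9898.15

Import duty = 136620.42 × 3.5% = 4781.71
VAT base = CIF + duty = 136620.42 + 4781.71 = 141402.13
Import VAT = 141402.13 × 7% = 9898.15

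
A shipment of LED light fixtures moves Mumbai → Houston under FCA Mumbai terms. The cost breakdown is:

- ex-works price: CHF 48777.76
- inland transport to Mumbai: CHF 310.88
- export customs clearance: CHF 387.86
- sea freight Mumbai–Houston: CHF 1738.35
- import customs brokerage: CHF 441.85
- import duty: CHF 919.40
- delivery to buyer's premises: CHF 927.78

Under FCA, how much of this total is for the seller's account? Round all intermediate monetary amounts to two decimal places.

Seller's account: CHF 49476.50

FCA: the seller delivers export-cleared goods to the carrier; the buyer bears costs from that point.
Seller's account: goods 48777.76 + inland to port 310.88 + export clearance 387.86 = 49476.50
Buyer's account: freight 1738.35 + brokerage 441.85 + duty 919.40 + delivery 927.78 = 4027.38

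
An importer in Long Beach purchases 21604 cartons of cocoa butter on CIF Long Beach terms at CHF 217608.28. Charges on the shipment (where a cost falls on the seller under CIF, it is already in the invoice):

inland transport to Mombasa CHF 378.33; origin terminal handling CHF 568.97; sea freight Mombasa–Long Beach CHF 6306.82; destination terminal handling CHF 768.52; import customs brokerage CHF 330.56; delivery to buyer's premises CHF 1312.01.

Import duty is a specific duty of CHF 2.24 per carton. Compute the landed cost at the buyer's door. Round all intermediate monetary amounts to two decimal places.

Total landed cost: CHF 268412.33

CIF: the seller pays costs through ocean freight and marine insurance to the destination port.
Already in the invoice (seller's account under CIF): inland to port, origin terminal, freight — exclude.
The CIF price already equals the CIF value: 217608.28
Import duty = 21604 × 2.24 = 48392.96
Buyer bears: destination terminal 768.52 + brokerage 330.56 + delivery 1312.01 + duty 48392.96 = 50804.05
Landed cost = invoice 217608.28 + 50804.05 = 268412.33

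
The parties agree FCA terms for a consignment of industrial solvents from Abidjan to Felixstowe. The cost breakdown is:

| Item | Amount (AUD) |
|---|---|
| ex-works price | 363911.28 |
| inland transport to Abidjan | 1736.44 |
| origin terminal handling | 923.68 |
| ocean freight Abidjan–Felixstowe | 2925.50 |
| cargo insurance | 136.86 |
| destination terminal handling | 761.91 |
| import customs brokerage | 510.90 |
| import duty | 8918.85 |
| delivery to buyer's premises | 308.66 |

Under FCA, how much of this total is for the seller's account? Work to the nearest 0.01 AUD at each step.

FCA: the seller delivers export-cleared goods to the carrier; the buyer bears costs from that point.
Seller's account: goods 363911.28 + inland to port 1736.44 = 365647.72
Buyer's account: origin terminal 923.68 + freight 2925.50 + insurance 136.86 + destination terminal 761.91 + brokerage 510.90 + duty 8918.85 + delivery 308.66 = 14486.36

Seller's account: AUD 365647.72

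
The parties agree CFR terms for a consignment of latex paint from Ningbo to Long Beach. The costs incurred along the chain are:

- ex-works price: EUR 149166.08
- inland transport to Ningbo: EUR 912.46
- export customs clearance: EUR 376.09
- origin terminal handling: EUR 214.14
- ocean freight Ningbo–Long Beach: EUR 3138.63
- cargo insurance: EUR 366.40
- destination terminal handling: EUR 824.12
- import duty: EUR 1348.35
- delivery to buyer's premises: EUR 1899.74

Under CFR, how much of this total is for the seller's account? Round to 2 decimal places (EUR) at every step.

CFR: the seller pays costs through ocean freight to the destination port, but not insurance.
Seller's account: goods 149166.08 + inland to port 912.46 + export clearance 376.09 + origin terminal 214.14 + freight 3138.63 = 153807.40
Buyer's account: insurance 366.40 + destination terminal 824.12 + duty 1348.35 + delivery 1899.74 = 4438.61

Seller's account: EUR 153807.40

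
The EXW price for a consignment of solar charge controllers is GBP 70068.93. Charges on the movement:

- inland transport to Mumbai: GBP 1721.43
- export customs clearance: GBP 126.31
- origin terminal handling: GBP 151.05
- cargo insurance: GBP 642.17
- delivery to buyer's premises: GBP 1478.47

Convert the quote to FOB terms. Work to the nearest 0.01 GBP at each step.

Not relevant to the conversion: delivery, insurance — on the buyer under both terms; not part of either seller's price.
From EXW to FOB, the seller additionally bears: inland to port, export clearance, origin terminal.
FOB price = 70068.93 + 1721.43 + 126.31 + 151.05 = 72067.72

FOB price: GBP 72067.72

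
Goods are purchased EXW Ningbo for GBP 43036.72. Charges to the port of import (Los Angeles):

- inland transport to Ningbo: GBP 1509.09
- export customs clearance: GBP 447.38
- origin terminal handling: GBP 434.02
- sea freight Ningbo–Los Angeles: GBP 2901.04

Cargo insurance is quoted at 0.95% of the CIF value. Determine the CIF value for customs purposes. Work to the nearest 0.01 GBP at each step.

Let C be the CIF value. C = EXW price + pre-shipment costs + freight + 0.95% × C
C − 0.95% × C = 43036.72 + 1509.09 + 447.38 + 434.02 + 2901.04
0.9905 × C = 48328.25
C = 48328.25 / 0.9905 = 48791.77
Insurance premium = 0.95% × 48791.77 = 463.52

CIF value: GBP 48791.77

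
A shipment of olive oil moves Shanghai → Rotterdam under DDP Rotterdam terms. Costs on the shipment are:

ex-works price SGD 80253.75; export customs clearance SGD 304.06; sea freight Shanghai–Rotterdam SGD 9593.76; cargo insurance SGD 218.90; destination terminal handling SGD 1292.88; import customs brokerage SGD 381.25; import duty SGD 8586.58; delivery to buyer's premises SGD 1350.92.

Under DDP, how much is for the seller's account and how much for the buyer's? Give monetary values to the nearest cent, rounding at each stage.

Seller: SGD 101982.10; buyer: SGD 0.00

DDP: the seller bears all costs including import duty.
Seller's account: goods 80253.75 + export clearance 304.06 + freight 9593.76 + insurance 218.90 + destination terminal 1292.88 + brokerage 381.25 + duty 8586.58 + delivery 1350.92 = 101982.10
Buyer's account: 0.00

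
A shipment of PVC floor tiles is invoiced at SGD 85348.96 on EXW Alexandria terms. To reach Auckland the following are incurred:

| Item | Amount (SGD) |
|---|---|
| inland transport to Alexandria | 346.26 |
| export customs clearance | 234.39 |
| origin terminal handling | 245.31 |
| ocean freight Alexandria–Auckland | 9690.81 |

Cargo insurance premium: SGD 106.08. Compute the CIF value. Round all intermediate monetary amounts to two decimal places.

CIF value: SGD 95971.81

CIF = EXW price + pre-shipment costs + freight + insurance
CIF = 85348.96 + 346.26 + 234.39 + 245.31 + 9690.81 + 106.08 = 95971.81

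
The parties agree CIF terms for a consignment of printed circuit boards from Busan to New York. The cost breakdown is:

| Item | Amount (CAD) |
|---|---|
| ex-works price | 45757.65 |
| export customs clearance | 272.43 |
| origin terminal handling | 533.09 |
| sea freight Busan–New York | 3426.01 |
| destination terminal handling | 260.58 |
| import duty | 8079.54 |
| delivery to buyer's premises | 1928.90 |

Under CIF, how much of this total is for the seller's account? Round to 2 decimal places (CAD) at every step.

Seller's account: CAD 49989.18

CIF: the seller pays costs through ocean freight and marine insurance to the destination port.
Seller's account: goods 45757.65 + export clearance 272.43 + origin terminal 533.09 + freight 3426.01 = 49989.18
Buyer's account: destination terminal 260.58 + duty 8079.54 + delivery 1928.90 = 10269.02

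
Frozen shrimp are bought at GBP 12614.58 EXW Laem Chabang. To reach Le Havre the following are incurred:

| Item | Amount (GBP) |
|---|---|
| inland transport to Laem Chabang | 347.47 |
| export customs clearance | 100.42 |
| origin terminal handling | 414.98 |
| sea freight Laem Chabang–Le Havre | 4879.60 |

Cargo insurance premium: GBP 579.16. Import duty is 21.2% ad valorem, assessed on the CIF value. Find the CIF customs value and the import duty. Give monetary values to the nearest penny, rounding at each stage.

CIF = EXW price + pre-shipment costs + freight + insurance
CIF = 12614.58 + 347.47 + 100.42 + 414.98 + 4879.60 + 579.16 = 18936.21
Import duty = 18936.21 × 21.2% = 4014.48

CIF value: GBP 18936.21; import duty: GBP 4014.48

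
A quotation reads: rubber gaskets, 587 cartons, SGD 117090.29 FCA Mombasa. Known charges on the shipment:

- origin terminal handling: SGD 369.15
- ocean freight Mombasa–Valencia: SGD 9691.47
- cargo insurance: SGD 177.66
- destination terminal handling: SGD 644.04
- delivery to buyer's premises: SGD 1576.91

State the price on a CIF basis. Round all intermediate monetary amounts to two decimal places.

CIF price: SGD 127328.57

Not relevant to the conversion: destination terminal, delivery — on the buyer under both terms; not part of either seller's price.
From FCA to CIF, the seller additionally bears: origin terminal, freight, insurance.
CIF price = 117090.29 + 369.15 + 9691.47 + 177.66 = 127328.57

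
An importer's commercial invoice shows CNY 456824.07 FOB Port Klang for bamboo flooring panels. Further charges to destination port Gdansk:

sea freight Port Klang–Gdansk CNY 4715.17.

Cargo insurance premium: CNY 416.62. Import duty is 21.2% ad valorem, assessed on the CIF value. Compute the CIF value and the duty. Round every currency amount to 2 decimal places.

CIF value: CNY 461955.86; import duty: CNY 97934.64

CIF = FOB price + freight + insurance
CIF = 456824.07 + 4715.17 + 416.62 = 461955.86
Import duty = 461955.86 × 21.2% = 97934.64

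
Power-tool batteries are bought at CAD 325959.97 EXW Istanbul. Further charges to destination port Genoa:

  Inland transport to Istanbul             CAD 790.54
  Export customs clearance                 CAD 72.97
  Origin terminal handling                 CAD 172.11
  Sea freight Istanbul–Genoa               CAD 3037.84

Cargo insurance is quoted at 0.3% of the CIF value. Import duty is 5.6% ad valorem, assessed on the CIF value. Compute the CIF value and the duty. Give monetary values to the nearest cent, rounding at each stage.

CIF value: CAD 331026.51; import duty: CAD 18537.48

Let C be the CIF value. C = EXW price + pre-shipment costs + freight + 0.3% × C
C − 0.3% × C = 325959.97 + 790.54 + 72.97 + 172.11 + 3037.84
0.997 × C = 330033.43
C = 330033.43 / 0.997 = 331026.51
Insurance premium = 0.3% × 331026.51 = 993.08
Import duty = 331026.51 × 5.6% = 18537.48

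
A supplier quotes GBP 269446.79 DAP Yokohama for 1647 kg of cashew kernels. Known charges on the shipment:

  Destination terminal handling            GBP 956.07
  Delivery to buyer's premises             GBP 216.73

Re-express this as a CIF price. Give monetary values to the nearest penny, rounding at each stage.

From DAP to CIF, the seller no longer bears: destination terminal, delivery.
CIF price = 269446.79 − 956.07 − 216.73 = 268273.99

CIF price: GBP 268273.99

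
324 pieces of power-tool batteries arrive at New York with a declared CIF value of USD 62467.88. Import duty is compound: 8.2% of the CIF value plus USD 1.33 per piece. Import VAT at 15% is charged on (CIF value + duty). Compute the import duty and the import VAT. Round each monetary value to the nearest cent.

Ad valorem component: 62467.88 × 8.2% = 5122.37
Specific component: 324 × 1.33 = 430.92
Import duty = 5122.37 + 430.92 = 5553.29
VAT base = CIF + duty = 62467.88 + 5553.29 = 68021.17
Import VAT = 68021.17 × 15% = 10203.18

Import duty: USD 5553.29; import VAT: USD 10203.18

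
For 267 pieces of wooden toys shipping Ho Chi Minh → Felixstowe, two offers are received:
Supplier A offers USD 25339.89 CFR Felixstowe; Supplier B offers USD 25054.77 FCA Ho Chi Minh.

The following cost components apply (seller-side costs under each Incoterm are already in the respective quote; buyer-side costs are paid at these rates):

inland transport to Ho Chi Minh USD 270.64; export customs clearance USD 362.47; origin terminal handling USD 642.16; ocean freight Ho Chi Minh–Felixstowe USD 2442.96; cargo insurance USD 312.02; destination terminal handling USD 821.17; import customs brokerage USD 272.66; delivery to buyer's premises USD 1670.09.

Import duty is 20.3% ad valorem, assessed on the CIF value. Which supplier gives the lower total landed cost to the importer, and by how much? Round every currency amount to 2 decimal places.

Supplier A is cheaper by USD 3368.40

Supplier A (CFR):
CIF value = CFR price + insurance = 25339.89 + 312.02 = 25651.91
Import duty = 25651.91 × 20.3% = 5207.34
Buyer bears (A): 312.02 + 821.17 + 272.66 + 1670.09 = 3075.94
Landed cost (A) = invoice 25339.89 + 3075.94 + duty 5207.34 = 33623.17
Supplier B (FCA):
CIF value = FCA price + origin terminal + freight + insurance = 25054.77 + 642.16 + 2442.96 + 312.02 = 28451.91
Import duty = 28451.91 × 20.3% = 5775.74
Buyer bears (B): 642.16 + 2442.96 + 312.02 + 821.17 + 272.66 + 1670.09 = 6161.06
Landed cost (B) = invoice 25054.77 + 6161.06 + duty 5775.74 = 36991.57
Difference = |33623.17 − 36991.57| = 3368.40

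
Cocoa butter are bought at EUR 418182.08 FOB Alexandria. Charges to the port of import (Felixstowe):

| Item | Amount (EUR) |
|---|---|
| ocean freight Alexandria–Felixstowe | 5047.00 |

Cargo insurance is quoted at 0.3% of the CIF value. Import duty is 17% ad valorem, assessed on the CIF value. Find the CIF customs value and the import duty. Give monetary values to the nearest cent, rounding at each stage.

CIF value: EUR 424502.59; import duty: EUR 72165.44

Let C be the CIF value. C = FOB price + freight + 0.3% × C
C − 0.3% × C = 418182.08 + 5047.00
0.997 × C = 423229.08
C = 423229.08 / 0.997 = 424502.59
Insurance premium = 0.3% × 424502.59 = 1273.51
Import duty = 424502.59 × 17% = 72165.44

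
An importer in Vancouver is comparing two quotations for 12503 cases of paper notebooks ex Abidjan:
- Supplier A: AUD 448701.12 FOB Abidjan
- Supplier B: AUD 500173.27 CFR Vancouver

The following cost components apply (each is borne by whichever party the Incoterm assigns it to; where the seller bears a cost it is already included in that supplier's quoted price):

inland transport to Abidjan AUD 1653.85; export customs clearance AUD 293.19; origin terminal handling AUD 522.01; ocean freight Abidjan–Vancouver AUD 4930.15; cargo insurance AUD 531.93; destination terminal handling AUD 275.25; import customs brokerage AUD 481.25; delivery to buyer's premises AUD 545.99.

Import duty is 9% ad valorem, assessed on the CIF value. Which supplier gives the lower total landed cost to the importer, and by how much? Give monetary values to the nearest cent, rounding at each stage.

Supplier A is cheaper by AUD 50730.78

Supplier A (FOB):
CIF value = FOB price + freight + insurance = 448701.12 + 4930.15 + 531.93 = 454163.20
Import duty = 454163.20 × 9% = 40874.69
Buyer bears (A): 4930.15 + 531.93 + 275.25 + 481.25 + 545.99 = 6764.57
Landed cost (A) = invoice 448701.12 + 6764.57 + duty 40874.69 = 496340.38
Supplier B (CFR):
CIF value = CFR price + insurance = 500173.27 + 531.93 = 500705.20
Import duty = 500705.20 × 9% = 45063.47
Buyer bears (B): 531.93 + 275.25 + 481.25 + 545.99 = 1834.42
Landed cost (B) = invoice 500173.27 + 1834.42 + duty 45063.47 = 547071.16
Difference = |496340.38 − 547071.16| = 50730.78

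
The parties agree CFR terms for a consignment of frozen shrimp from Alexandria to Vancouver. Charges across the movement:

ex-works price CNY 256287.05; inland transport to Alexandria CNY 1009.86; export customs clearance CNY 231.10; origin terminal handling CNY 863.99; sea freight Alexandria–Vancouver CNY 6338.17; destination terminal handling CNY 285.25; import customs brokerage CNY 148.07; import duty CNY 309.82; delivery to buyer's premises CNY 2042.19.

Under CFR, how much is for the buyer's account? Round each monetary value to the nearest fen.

CFR: the seller pays costs through ocean freight to the destination port, but not insurance.
Seller's account: goods 256287.05 + inland to port 1009.86 + export clearance 231.10 + origin terminal 863.99 + freight 6338.17 = 264730.17
Buyer's account: destination terminal 285.25 + brokerage 148.07 + duty 309.82 + delivery 2042.19 = 2785.33

Buyer's account: CNY 2785.33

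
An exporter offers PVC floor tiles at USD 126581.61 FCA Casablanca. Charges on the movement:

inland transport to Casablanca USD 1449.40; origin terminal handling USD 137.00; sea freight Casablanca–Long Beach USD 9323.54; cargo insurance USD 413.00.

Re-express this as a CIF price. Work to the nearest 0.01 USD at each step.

CIF price: USD 136455.15

Not relevant to the conversion: inland to port — on the seller under both FCA and CIF; already in the FCA price and stays in the CIF price.
From FCA to CIF, the seller additionally bears: origin terminal, freight, insurance.
CIF price = 126581.61 + 137.00 + 9323.54 + 413.00 = 136455.15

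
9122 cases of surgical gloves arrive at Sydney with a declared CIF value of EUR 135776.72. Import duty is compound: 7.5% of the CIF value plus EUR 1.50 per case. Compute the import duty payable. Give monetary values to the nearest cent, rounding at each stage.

Import duty: EUR 23866.25

Ad valorem component: 135776.72 × 7.5% = 10183.25
Specific component: 9122 × 1.50 = 13683.00
Import duty = 10183.25 + 13683.00 = 23866.25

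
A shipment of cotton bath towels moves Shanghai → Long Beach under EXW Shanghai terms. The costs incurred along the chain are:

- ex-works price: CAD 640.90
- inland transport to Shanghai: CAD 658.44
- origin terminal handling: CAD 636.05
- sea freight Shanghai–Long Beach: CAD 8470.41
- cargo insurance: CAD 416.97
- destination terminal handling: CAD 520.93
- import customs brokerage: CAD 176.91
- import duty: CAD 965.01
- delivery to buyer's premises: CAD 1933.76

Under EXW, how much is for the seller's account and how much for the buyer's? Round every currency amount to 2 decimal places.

EXW: the seller makes goods available at their premises; the buyer bears all onward costs.
Seller's account: goods 640.90 = 640.90
Buyer's account: inland to port 658.44 + origin terminal 636.05 + freight 8470.41 + insurance 416.97 + destination terminal 520.93 + brokerage 176.91 + duty 965.01 + delivery 1933.76 = 13778.48

Seller: CAD 640.90; buyer: CAD 13778.48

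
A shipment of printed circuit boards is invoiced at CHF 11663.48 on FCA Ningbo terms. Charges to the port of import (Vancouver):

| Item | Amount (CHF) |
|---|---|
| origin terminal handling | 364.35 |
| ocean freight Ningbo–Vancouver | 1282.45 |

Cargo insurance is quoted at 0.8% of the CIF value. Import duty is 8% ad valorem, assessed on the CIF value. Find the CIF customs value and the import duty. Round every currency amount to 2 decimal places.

CIF value: CHF 13417.62; import duty: CHF 1073.41

Let C be the CIF value. C = FCA price + pre-shipment costs + freight + 0.8% × C
C − 0.8% × C = 11663.48 + 364.35 + 1282.45
0.992 × C = 13310.28
C = 13310.28 / 0.992 = 13417.62
Insurance premium = 0.8% × 13417.62 = 107.34
Import duty = 13417.62 × 8% = 1073.41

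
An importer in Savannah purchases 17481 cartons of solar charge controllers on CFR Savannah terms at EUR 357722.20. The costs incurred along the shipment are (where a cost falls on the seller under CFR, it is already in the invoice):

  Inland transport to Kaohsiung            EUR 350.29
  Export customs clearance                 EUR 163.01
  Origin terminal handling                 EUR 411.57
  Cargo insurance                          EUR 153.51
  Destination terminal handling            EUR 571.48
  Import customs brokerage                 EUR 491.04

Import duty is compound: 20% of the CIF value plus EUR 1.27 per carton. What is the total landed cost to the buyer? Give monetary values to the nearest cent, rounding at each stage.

CFR: the seller pays costs through ocean freight to the destination port, but not insurance.
Already in the invoice (seller's account under CFR): inland to port, export clearance, origin terminal — exclude.
CIF value = CFR price + insurance = 357722.20 + 153.51 = 357875.71
Ad valorem component: 357875.71 × 20% = 71575.14
Specific component: 17481 × 1.27 = 22200.87
Import duty = 71575.14 + 22200.87 = 93776.01
Buyer bears: insurance 153.51 + destination terminal 571.48 + brokerage 491.04 + duty 93776.01 = 94992.04
Landed cost = invoice 357722.20 + 94992.04 = 452714.24

Total landed cost: EUR 452714.24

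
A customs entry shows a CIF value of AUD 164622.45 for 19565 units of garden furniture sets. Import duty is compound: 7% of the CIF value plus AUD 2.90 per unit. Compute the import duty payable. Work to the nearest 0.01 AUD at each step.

Ad valorem component: 164622.45 × 7% = 11523.57
Specific component: 19565 × 2.90 = 56738.50
Import duty = 11523.57 + 56738.50 = 68262.07

Import duty: AUD 68262.07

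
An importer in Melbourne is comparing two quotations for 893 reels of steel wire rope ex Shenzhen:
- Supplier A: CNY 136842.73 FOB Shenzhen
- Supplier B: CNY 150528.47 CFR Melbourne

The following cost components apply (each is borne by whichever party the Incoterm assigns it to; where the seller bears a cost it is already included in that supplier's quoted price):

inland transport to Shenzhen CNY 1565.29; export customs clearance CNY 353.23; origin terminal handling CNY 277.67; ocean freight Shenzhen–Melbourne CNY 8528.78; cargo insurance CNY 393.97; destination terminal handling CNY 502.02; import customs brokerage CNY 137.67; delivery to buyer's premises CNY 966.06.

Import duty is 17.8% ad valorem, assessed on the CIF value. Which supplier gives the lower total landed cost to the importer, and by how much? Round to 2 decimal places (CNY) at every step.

Supplier A is cheaper by CNY 6074.89

Supplier A (FOB):
CIF value = FOB price + freight + insurance = 136842.73 + 8528.78 + 393.97 = 145765.48
Import duty = 145765.48 × 17.8% = 25946.26
Buyer bears (A): 8528.78 + 393.97 + 502.02 + 137.67 + 966.06 = 10528.50
Landed cost (A) = invoice 136842.73 + 10528.50 + duty 25946.26 = 173317.49
Supplier B (CFR):
CIF value = CFR price + insurance = 150528.47 + 393.97 = 150922.44
Import duty = 150922.44 × 17.8% = 26864.19
Buyer bears (B): 393.97 + 502.02 + 137.67 + 966.06 = 1999.72
Landed cost (B) = invoice 150528.47 + 1999.72 + duty 26864.19 = 179392.38
Difference = |173317.49 − 179392.38| = 6074.89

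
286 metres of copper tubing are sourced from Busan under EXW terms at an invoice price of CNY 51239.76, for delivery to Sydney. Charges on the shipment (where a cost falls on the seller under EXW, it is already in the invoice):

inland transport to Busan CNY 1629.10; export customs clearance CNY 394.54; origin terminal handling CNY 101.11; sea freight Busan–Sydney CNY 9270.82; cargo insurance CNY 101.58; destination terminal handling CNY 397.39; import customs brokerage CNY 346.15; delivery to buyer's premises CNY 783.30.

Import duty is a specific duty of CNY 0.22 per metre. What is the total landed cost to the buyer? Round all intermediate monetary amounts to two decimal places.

EXW: the seller makes goods available at their premises; the buyer bears all onward costs.
CIF value = EXW price + inland to port + export clearance + origin terminal + freight + insurance = 51239.76 + 1629.10 + 394.54 + 101.11 + 9270.82 + 101.58 = 62736.91
Import duty = 286 × 0.22 = 62.92
Buyer bears: inland to port 1629.10 + export clearance 394.54 + origin terminal 101.11 + freight 9270.82 + insurance 101.58 + destination terminal 397.39 + brokerage 346.15 + delivery 783.30 + duty 62.92 = 13086.91
Landed cost = invoice 51239.76 + 13086.91 = 64326.67

Total landed cost: CNY 64326.67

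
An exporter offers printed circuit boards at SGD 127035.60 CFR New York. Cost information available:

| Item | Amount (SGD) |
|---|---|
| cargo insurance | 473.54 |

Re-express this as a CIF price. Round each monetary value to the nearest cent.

From CFR to CIF, the seller additionally bears: insurance.
CIF price = 127035.60 + 473.54 = 127509.14

CIF price: SGD 127509.14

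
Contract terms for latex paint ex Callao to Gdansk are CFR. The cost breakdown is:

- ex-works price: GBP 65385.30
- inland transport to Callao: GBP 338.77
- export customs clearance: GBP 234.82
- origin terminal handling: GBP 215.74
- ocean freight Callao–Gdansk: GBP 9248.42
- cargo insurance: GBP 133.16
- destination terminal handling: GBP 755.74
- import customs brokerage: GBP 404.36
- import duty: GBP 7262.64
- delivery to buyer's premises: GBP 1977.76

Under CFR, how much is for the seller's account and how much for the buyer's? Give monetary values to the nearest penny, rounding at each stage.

Seller: GBP 75423.05; buyer: GBP 10533.66

CFR: the seller pays costs through ocean freight to the destination port, but not insurance.
Seller's account: goods 65385.30 + inland to port 338.77 + export clearance 234.82 + origin terminal 215.74 + freight 9248.42 = 75423.05
Buyer's account: insurance 133.16 + destination terminal 755.74 + brokerage 404.36 + duty 7262.64 + delivery 1977.76 = 10533.66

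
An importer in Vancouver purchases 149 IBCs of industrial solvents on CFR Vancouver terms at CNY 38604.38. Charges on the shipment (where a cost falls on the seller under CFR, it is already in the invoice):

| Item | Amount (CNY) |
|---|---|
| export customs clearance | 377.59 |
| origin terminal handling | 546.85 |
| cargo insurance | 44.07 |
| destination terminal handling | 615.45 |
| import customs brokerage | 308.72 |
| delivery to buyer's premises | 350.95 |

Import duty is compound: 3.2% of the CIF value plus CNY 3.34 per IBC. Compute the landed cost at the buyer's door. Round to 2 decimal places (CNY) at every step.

Total landed cost: CNY 41657.98

CFR: the seller pays costs through ocean freight to the destination port, but not insurance.
Already in the invoice (seller's account under CFR): export clearance, origin terminal — exclude.
CIF value = CFR price + insurance = 38604.38 + 44.07 = 38648.45
Ad valorem component: 38648.45 × 3.2% = 1236.75
Specific component: 149 × 3.34 = 497.66
Import duty = 1236.75 + 497.66 = 1734.41
Buyer bears: insurance 44.07 + destination terminal 615.45 + brokerage 308.72 + delivery 350.95 + duty 1734.41 = 3053.60
Landed cost = invoice 38604.38 + 3053.60 = 41657.98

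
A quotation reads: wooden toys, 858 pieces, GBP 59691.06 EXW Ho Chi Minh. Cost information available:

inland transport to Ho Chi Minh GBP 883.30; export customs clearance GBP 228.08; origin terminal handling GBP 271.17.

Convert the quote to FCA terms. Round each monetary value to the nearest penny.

Not relevant to the conversion: origin terminal — on the buyer under both terms; not part of either seller's price.
From EXW to FCA, the seller additionally bears: inland to port, export clearance.
FCA price = 59691.06 + 883.30 + 228.08 = 60802.44

FCA price: GBP 60802.44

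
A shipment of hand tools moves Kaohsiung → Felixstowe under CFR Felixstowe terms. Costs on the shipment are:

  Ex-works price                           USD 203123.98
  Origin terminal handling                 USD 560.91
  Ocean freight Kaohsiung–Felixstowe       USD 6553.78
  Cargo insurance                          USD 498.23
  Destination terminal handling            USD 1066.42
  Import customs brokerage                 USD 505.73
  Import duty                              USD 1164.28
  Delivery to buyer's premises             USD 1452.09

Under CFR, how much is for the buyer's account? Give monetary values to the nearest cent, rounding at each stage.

CFR: the seller pays costs through ocean freight to the destination port, but not insurance.
Seller's account: goods 203123.98 + origin terminal 560.91 + freight 6553.78 = 210238.67
Buyer's account: insurance 498.23 + destination terminal 1066.42 + brokerage 505.73 + duty 1164.28 + delivery 1452.09 = 4686.75

Buyer's account: USD 4686.75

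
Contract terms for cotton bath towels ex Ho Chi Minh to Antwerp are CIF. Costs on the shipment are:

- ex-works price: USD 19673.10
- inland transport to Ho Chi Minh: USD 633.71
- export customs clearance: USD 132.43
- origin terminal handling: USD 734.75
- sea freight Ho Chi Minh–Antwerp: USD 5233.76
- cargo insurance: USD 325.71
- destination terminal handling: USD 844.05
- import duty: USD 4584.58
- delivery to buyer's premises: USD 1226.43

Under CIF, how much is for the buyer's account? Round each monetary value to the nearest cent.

Buyer's account: USD 6655.06

CIF: the seller pays costs through ocean freight and marine insurance to the destination port.
Seller's account: goods 19673.10 + inland to port 633.71 + export clearance 132.43 + origin terminal 734.75 + freight 5233.76 + insurance 325.71 = 26733.46
Buyer's account: destination terminal 844.05 + duty 4584.58 + delivery 1226.43 = 6655.06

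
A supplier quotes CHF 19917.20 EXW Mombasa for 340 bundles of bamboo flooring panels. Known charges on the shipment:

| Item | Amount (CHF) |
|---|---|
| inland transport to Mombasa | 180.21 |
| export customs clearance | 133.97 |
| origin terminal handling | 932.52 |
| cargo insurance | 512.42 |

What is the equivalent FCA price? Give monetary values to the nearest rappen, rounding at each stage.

Not relevant to the conversion: origin terminal, insurance — on the buyer under both terms; not part of either seller's price.
From EXW to FCA, the seller additionally bears: inland to port, export clearance.
FCA price = 19917.20 + 180.21 + 133.97 = 20231.38

FCA price: CHF 20231.38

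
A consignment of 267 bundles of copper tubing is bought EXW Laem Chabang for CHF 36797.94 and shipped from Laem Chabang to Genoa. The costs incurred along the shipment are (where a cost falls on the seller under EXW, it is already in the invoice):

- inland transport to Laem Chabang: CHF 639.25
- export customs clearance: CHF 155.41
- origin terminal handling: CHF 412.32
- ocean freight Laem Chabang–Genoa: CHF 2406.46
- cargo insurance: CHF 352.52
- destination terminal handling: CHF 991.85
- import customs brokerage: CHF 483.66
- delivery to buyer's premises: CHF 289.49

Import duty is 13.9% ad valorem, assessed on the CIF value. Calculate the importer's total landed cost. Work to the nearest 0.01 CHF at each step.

EXW: the seller makes goods available at their premises; the buyer bears all onward costs.
CIF value = EXW price + inland to port + export clearance + origin terminal + freight + insurance = 36797.94 + 639.25 + 155.41 + 412.32 + 2406.46 + 352.52 = 40763.90
Import duty = 40763.90 × 13.9% = 5666.18
Buyer bears: inland to port 639.25 + export clearance 155.41 + origin terminal 412.32 + freight 2406.46 + insurance 352.52 + destination terminal 991.85 + brokerage 483.66 + delivery 289.49 + duty 5666.18 = 11397.14
Landed cost = invoice 36797.94 + 11397.14 = 48195.08

Total landed cost: CHF 48195.08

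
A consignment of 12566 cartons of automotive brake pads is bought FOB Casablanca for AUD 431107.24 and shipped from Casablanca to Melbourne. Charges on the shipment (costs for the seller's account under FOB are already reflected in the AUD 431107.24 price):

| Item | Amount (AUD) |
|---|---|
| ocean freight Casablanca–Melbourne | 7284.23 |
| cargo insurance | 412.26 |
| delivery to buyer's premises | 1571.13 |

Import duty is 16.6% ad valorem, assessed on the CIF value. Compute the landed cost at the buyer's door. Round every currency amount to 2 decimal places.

Total landed cost: AUD 513216.28

FOB: the seller bears costs until goods are on board at the origin port; the buyer bears freight, insurance and all costs thereafter.
CIF value = FOB price + freight + insurance = 431107.24 + 7284.23 + 412.26 = 438803.73
Import duty = 438803.73 × 16.6% = 72841.42
Buyer bears: freight 7284.23 + insurance 412.26 + delivery 1571.13 + duty 72841.42 = 82109.04
Landed cost = invoice 431107.24 + 82109.04 = 513216.28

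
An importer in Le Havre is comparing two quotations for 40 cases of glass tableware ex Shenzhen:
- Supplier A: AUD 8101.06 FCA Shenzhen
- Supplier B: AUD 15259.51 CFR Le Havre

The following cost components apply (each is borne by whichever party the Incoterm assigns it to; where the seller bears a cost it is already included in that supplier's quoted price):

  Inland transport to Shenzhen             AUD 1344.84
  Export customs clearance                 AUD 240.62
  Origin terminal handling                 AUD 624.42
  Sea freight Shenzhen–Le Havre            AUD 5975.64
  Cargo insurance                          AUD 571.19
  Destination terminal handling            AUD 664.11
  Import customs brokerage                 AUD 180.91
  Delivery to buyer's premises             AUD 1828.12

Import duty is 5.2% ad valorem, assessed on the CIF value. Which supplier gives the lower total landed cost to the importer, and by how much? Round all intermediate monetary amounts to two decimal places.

Supplier A is cheaper by AUD 587.43

Supplier A (FCA):
CIF value = FCA price + origin terminal + freight + insurance = 8101.06 + 624.42 + 5975.64 + 571.19 = 15272.31
Import duty = 15272.31 × 5.2% = 794.16
Buyer bears (A): 624.42 + 5975.64 + 571.19 + 664.11 + 180.91 + 1828.12 = 9844.39
Landed cost (A) = invoice 8101.06 + 9844.39 + duty 794.16 = 18739.61
Supplier B (CFR):
CIF value = CFR price + insurance = 15259.51 + 571.19 = 15830.70
Import duty = 15830.70 × 5.2% = 823.20
Buyer bears (B): 571.19 + 664.11 + 180.91 + 1828.12 = 3244.33
Landed cost (B) = invoice 15259.51 + 3244.33 + duty 823.20 = 19327.04
Difference = |18739.61 − 19327.04| = 587.43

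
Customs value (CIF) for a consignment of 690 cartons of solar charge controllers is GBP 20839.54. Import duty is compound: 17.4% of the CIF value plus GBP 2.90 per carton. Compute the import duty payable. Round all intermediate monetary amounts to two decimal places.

Ad valorem component: 20839.54 × 17.4% = 3626.08
Specific component: 690 × 2.90 = 2001.00
Import duty = 3626.08 + 2001.00 = 5627.08

Import duty: GBP 5627.08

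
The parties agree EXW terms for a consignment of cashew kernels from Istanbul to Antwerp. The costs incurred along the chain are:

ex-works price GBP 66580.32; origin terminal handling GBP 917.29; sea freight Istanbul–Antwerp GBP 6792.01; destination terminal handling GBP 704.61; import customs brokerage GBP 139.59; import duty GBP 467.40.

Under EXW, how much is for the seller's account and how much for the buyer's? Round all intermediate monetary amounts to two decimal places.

EXW: the seller makes goods available at their premises; the buyer bears all onward costs.
Seller's account: goods 66580.32 = 66580.32
Buyer's account: origin terminal 917.29 + freight 6792.01 + destination terminal 704.61 + brokerage 139.59 + duty 467.40 = 9020.90

Seller: GBP 66580.32; buyer: GBP 9020.90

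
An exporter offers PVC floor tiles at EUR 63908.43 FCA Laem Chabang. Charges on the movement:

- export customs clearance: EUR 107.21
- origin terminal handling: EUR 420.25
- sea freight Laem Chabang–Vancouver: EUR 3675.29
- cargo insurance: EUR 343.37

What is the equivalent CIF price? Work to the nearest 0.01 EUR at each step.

CIF price: EUR 68347.34

Not relevant to the conversion: export clearance — on the seller under both FCA and CIF; already in the FCA price and stays in the CIF price.
From FCA to CIF, the seller additionally bears: origin terminal, freight, insurance.
CIF price = 63908.43 + 420.25 + 3675.29 + 343.37 = 68347.34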